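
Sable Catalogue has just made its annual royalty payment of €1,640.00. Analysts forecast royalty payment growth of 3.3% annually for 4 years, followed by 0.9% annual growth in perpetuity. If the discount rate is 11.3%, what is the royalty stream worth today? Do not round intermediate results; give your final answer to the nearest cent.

D_1 = 1694.12000
D_2 = 1750.02596
D_3 = 1807.77682
D_4 = 1867.43345
Terminal value at year 4: TV = D_4×(1+g_2)/(r−g_2) = 1884.24035/0.104 = 18117.69570
P_0 = D_1/(1+r)^1 + D_2/(1+r)^2 + D_3/(1+r)^3 + D_4/(1+r)^4 + TV/(1+r)^4
    = 1522.12040 + 1412.71372 + 1311.17095 + 1216.92686 + 11806.53078 = 17269.46271

€17269.46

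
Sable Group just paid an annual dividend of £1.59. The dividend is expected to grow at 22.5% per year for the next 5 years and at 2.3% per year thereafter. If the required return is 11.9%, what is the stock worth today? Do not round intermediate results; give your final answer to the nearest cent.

D_1 = 1.94775
D_2 = 2.38599
D_3 = 2.92284
D_4 = 3.58048
D_5 = 4.38609
Terminal value at year 5: TV = D_5×(1+g_2)/(r−g_2) = 4.48697/0.096 = 46.73927
P_0 = D_1/(1+r)^1 + D_2/(1+r)^2 + D_3/(1+r)^3 + D_4/(1+r)^4 + D_5/(1+r)^5 + TV/(1+r)^5
    = 1.74062 + 1.90550 + 2.08600 + 2.28361 + 2.49993 + 26.63984 = 37.15549

£37.16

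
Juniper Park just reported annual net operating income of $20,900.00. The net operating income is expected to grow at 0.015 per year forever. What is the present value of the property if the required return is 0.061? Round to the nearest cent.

D₁ = D₀ × (1 + g) = $20,900.00 × 1.015 = $21,213.5000
Growing perpetuity: P = D₁ / (r − g) = $21,213.5000 / (0.061 − 0.015) = $461,163.04

$461163.04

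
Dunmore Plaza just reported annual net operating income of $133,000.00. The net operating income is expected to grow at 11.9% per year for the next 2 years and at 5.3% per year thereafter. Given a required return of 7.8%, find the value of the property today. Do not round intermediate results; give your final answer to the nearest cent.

$6317554.29

D_1 = 148827.00000
D_2 = 166537.41300
Terminal value at year 2: TV = D_2×(1+g_2)/(r−g_2) = 175363.89589/0.025 = 7014555.83556
P_0 = D_1/(1+r)^1 + D_2/(1+r)^2 + TV/(1+r)^2
    = 138058.44156 + 143309.27282 + 6036186.57133 = 6317554.28571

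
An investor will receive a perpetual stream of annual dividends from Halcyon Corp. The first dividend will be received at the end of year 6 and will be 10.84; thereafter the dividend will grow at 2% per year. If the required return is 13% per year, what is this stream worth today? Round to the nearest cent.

Value at end of year 5: C₁ / (r − g) = 10.84 / (0.13 − 0.02) = 98.5455
Discount to today: PV = 98.5455 / (1 + 0.13)^5 = 98.5455 / 1.842435 = 53.49

53.49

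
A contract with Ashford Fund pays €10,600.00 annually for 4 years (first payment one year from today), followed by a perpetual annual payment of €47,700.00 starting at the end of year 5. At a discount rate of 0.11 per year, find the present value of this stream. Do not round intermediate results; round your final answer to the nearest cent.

PV of 4-year annuity: €10,600.00 × [1 − (1+0.11)^−4] / 0.11 = 32885.92431
Perpetuity value at year 4: €47,700.00 / 0.11 = 433636.36364
PV of perpetuity: 433636.36364 / (1+0.11)^4 = 285649.70424
Total PV = 32885.92431 + 285649.70424 = 318535.62855

€318535.63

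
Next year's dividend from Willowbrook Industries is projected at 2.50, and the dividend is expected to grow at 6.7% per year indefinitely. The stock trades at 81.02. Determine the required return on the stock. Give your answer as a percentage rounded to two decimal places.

P = D₁/(r − g) ⇒ r = D₁/P + g = 2.5000/81.02 + 0.067 = 0.030857 + 0.067 = 0.097857

9.79%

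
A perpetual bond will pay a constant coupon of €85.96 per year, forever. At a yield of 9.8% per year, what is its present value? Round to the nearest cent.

Level perpetuity: PV = C / r = €85.96 / 0.098 = €877.14

€877.14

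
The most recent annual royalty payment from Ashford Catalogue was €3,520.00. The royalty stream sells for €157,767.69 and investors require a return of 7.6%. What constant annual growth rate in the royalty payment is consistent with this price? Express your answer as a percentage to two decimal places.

P = D₀(1+g)/(r−g) ⇒ P(r−g) = D₀(1+g) ⇒ g(P+D₀) = P·r − D₀
g = (P·r − D₀)/(P + D₀) = (€157,767.69×0.076 − €3,520.00) / (€157,767.69 + €3,520.00) = 0.052517

5.25%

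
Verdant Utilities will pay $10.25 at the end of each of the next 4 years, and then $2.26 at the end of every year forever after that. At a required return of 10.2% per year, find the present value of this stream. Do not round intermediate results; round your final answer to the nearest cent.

PV of 4-year annuity: $10.25 × [1 − (1+0.102)^−4] / 0.102 = 32.35095
Perpetuity value at year 4: $2.26 / 0.102 = 22.15686
PV of perpetuity: 22.15686 / (1+0.102)^4 = 15.02387
Total PV = 32.35095 + 15.02387 = 47.37482

$47.37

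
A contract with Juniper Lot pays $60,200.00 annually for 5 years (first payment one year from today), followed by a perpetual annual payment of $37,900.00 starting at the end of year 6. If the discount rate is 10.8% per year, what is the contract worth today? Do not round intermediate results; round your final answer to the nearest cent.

PV of 5-year annuity: $60,200.00 × [1 − (1+0.108)^−5] / 0.108 = 223616.93682
Perpetuity value at year 5: $37,900.00 / 0.108 = 350925.92593
PV of perpetuity: 350925.92593 / (1+0.108)^5 = 210143.83447
Total PV = 223616.93682 + 210143.83447 = 433760.77129

$433760.77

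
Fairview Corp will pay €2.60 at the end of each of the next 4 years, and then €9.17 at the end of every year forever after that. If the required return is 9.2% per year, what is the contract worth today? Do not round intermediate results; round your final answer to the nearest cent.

PV of 4-year annuity: €2.60 × [1 − (1+0.092)^−4] / 0.092 = 8.38643
Perpetuity value at year 4: €9.17 / 0.092 = 99.67391
PV of perpetuity: 99.67391 / (1+0.092)^4 = 70.09563
Total PV = 8.38643 + 70.09563 = 78.48206

€78.48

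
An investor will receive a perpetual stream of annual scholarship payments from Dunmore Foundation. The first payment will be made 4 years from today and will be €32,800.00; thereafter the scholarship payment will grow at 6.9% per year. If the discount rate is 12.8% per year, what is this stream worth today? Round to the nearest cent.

Value at end of year 3: C₁ / (r − g) = €32,800.00 / (0.128 − 0.069) = €555,932.2034
Discount to today: PV = €555,932.2034 / (1 + 0.128)^3 = €555,932.2034 / 1.435249 = €387,341.95

€387341.95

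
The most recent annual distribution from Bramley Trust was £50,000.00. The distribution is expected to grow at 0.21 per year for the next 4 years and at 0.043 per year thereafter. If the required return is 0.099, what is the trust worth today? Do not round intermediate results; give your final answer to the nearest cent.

D_1 = 60500.00000
D_2 = 73205.00000
D_3 = 88578.05000
D_4 = 107179.44050
Terminal value at year 4: TV = D_4×(1+g_2)/(r−g_2) = 111788.15644/0.056 = 1996217.07931
P_0 = D_1/(1+r)^1 + D_2/(1+r)^2 + D_3/(1+r)^3 + D_4/(1+r)^4 + TV/(1+r)^4
    = 55050.04550 + 60610.15018 + 66731.83050 + 73471.80610 + 1368412.38865 = 1624276.22093

£1624276.22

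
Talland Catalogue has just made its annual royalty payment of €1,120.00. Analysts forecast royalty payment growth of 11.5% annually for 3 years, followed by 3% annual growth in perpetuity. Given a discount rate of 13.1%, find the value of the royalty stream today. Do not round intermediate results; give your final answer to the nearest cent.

D_1 = 1248.80000
D_2 = 1392.41200
D_3 = 1552.53938
Terminal value at year 3: TV = D_3×(1+g_2)/(r−g_2) = 1599.11556/0.101 = 15832.82734
P_0 = D_1/(1+r)^1 + D_2/(1+r)^2 + D_3/(1+r)^3 + TV/(1+r)^3
    = 1104.15561 + 1088.53538 + 1073.13611 + 10943.86333 = 14209.69044

€14209.69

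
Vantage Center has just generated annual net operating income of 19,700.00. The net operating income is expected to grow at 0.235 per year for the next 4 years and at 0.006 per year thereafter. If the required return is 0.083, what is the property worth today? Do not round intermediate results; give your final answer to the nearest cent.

545848.35

D_1 = 24329.50000
D_2 = 30046.93250
D_3 = 37107.96164
D_4 = 45828.33262
Terminal value at year 4: TV = D_4×(1+g_2)/(r−g_2) = 46103.30262/0.077 = 598744.18984
P_0 = D_1/(1+r)^1 + D_2/(1+r)^2 + D_3/(1+r)^3 + D_4/(1+r)^4 + TV/(1+r)^4
    = 22464.91228 + 25617.88243 + 29213.37470 + 33313.49746 + 435238.68110 = 545848.34796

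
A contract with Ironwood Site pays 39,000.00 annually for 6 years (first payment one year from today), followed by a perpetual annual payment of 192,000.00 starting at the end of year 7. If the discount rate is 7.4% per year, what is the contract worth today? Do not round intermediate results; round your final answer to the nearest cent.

1874233.07

PV of 6-year annuity: 39,000.00 × [1 − (1+0.074)^−6] / 0.074 = 183621.56455
Perpetuity value at year 6: 192,000.00 / 0.074 = 2594594.59459
PV of perpetuity: 2594594.59459 / (1+0.074)^6 = 1690611.50760
Total PV = 183621.56455 + 1690611.50760 = 1874233.07215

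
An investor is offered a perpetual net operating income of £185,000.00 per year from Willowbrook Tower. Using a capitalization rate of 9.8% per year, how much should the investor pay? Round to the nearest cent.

Level perpetuity: PV = C / r = £185,000.00 / 0.098 = £1,887,755.10

£1887755.10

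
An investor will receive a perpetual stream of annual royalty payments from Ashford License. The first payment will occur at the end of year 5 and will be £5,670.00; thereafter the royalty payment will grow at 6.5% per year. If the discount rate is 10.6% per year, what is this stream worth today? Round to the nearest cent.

Value at end of year 4: C₁ / (r − g) = £5,670.00 / (0.106 − 0.065) = £138,292.6829
Discount to today: PV = £138,292.6829 / (1 + 0.106)^4 = £138,292.6829 / 1.496306 = £92,422.71

£92422.71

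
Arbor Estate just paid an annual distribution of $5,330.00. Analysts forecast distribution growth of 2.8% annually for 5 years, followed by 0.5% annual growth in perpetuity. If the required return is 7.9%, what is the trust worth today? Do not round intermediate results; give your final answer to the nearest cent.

$79923.40

D_1 = 5479.24000
D_2 = 5632.65872
D_3 = 5790.37316
D_4 = 5952.50361
D_5 = 6119.17371
Terminal value at year 5: TV = D_5×(1+g_2)/(r−g_2) = 6149.76958/0.074 = 83104.99436
P_0 = D_1/(1+r)^1 + D_2/(1+r)^2 + D_3/(1+r)^3 + D_4/(1+r)^4 + D_5/(1+r)^5 + TV/(1+r)^5
    = 5078.07229 + 4838.05219 + 4609.37688 + 4391.51013 + 4183.94107 + 56822.44290 = 79923.39546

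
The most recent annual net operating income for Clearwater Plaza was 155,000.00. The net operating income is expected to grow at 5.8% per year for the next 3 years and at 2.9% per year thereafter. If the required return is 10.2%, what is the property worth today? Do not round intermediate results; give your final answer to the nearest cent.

2362311.57

D_1 = 163990.00000
D_2 = 173501.42000
D_3 = 183564.50236
Terminal value at year 3: TV = D_3×(1+g_2)/(r−g_2) = 188887.87293/0.073 = 2587505.10861
P_0 = D_1/(1+r)^1 + D_2/(1+r)^2 + D_3/(1+r)^3 + TV/(1+r)^3
    = 148811.25227 + 142869.60517 + 137165.19262 + 1933465.52344 = 2362311.57350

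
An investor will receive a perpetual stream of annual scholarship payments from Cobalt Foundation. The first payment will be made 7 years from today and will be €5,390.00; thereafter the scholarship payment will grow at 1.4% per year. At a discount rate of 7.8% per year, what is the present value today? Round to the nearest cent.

€53665.63

Value at end of year 6: C₁ / (r − g) = €5,390.00 / (0.078 − 0.014) = €84,218.7500
Discount to today: PV = €84,218.7500 / (1 + 0.078)^6 = €84,218.7500 / 1.569324 = €53,665.63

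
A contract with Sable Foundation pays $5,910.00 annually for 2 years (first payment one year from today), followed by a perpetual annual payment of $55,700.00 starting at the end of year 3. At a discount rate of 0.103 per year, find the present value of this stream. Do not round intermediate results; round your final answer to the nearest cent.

PV of 2-year annuity: $5,910.00 × [1 − (1+0.103)^−2] / 0.103 = 10215.87873
Perpetuity value at year 2: $55,700.00 / 0.103 = 540776.69903
PV of perpetuity: 540776.69903 / (1+0.103)^2 = 444495.06705
Total PV = 10215.87873 + 444495.06705 = 454710.94578

$454710.95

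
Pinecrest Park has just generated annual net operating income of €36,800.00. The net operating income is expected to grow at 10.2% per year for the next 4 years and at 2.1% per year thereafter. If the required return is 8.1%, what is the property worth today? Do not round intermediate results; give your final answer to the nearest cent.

D_1 = 40553.60000
D_2 = 44690.06720
D_3 = 49248.45405
D_4 = 54271.79637
Terminal value at year 4: TV = D_4×(1+g_2)/(r−g_2) = 55411.50409/0.06 = 923525.06819
P_0 = D_1/(1+r)^1 + D_2/(1+r)^2 + D_3/(1+r)^3 + D_4/(1+r)^4 + TV/(1+r)^4
    = 37514.89362 + 38243.67508 + 38986.61419 + 39743.98598 + 676310.16137 = 830799.33024

€830799.33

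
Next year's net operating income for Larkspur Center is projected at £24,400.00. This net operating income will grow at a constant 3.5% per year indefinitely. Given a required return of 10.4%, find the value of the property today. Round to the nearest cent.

Growing perpetuity: P = D₁ / (r − g) = £24,400.0000 / (0.104 − 0.035) = £353,623.19

£353623.19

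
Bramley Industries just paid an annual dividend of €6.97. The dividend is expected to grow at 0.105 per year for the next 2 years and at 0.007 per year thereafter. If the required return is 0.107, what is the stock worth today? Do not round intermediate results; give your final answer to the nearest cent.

D_1 = 7.70185
D_2 = 8.51054
Terminal value at year 2: TV = D_2×(1+g_2)/(r−g_2) = 8.57012/0.1 = 85.70118
P_0 = D_1/(1+r)^1 + D_2/(1+r)^2 + TV/(1+r)^2
    = 6.95741 + 6.94484 + 69.93451 = 83.83676

€83.84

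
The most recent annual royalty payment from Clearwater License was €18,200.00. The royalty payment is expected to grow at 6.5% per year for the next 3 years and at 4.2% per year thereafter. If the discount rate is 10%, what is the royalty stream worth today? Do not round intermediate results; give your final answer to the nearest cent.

€347942.53

D_1 = 19383.00000
D_2 = 20642.89500
D_3 = 21984.68317
Terminal value at year 3: TV = D_3×(1+g_2)/(r−g_2) = 22908.03987/0.058 = 394966.20463
P_0 = D_1/(1+r)^1 + D_2/(1+r)^2 + D_3/(1+r)^3 + TV/(1+r)^3
    = 17620.90909 + 17060.24380 + 16517.41786 + 296743.95539 = 347942.52615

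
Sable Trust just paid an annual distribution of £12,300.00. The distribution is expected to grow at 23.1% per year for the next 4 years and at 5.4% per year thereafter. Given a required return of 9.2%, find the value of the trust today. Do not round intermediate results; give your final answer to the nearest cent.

D_1 = 15141.30000
D_2 = 18638.94030
D_3 = 22944.53551
D_4 = 28244.72321
Terminal value at year 4: TV = D_4×(1+g_2)/(r−g_2) = 29769.93827/0.038 = 783419.42804
P_0 = D_1/(1+r)^1 + D_2/(1+r)^2 + D_3/(1+r)^3 + D_4/(1+r)^4 + TV/(1+r)^4
    = 13865.65934 + 15630.61048 + 17620.22116 + 19863.08814 + 550939.33941 = 617918.91853

£617918.92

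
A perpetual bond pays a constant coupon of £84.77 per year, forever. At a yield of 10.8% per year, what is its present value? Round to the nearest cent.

Level perpetuity: PV = C / r = £84.77 / 0.108 = £784.91

£784.91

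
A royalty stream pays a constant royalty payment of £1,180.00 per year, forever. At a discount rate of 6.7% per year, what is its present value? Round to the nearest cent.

£17611.94

Level perpetuity: PV = C / r = £1,180.00 / 0.067 = £17,611.94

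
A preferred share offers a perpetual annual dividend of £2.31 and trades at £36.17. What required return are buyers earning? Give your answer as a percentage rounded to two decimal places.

P = C/r ⇒ r = C/P = £2.31/£36.17 = 0.063865

6.39%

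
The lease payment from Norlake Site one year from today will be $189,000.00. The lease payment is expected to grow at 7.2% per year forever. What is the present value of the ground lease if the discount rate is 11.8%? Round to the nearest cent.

$4108695.65

Growing perpetuity: P = D₁ / (r − g) = $189,000.0000 / (0.118 − 0.072) = $4,108,695.65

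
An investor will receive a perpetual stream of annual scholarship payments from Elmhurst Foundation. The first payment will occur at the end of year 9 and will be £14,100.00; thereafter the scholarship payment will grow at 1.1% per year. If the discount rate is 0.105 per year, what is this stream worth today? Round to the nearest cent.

£67482.79

Value at end of year 8: C₁ / (r − g) = £14,100.00 / (0.105 − 0.011) = £150,000.0000
Discount to today: PV = £150,000.0000 / (1 + 0.105)^8 = £150,000.0000 / 2.222789 = £67,482.79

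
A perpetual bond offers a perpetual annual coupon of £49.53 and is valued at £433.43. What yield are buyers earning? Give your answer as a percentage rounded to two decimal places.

11.43%

P = C/r ⇒ r = C/P = £49.53/£433.43 = 0.114275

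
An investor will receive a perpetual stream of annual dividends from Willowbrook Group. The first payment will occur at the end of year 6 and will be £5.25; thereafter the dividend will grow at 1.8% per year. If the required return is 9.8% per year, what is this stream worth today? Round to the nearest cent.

Value at end of year 5: C₁ / (r − g) = £5.25 / (0.098 − 0.018) = £65.6250
Discount to today: PV = £65.6250 / (1 + 0.098)^5 = £65.6250 / 1.595922 = £41.12

£41.12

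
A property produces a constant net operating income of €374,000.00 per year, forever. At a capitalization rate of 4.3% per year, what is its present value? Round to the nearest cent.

€8697674.42

Level perpetuity: PV = C / r = €374,000.00 / 0.043 = €8,697,674.42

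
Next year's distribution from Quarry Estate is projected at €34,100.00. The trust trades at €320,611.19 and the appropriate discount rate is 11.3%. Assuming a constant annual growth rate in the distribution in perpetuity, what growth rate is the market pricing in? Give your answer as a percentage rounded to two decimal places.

P = D₁/(r−g) ⇒ g = r − D₁/P = 0.113 − €34,100.00/€320,611.19 = 0.006641

0.66%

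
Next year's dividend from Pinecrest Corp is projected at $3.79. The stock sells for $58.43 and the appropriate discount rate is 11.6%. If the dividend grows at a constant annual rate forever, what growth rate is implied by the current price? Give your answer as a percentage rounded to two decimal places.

P = D₁/(r−g) ⇒ g = r − D₁/P = 0.116 − $3.79/$58.43 = 0.051136

5.11%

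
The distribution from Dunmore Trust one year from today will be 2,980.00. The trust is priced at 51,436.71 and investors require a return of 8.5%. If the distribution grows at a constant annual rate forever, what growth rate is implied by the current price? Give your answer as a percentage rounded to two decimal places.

2.71%

P = D₁/(r−g) ⇒ g = r − D₁/P = 0.085 − 2,980.00/51,436.71 = 0.027065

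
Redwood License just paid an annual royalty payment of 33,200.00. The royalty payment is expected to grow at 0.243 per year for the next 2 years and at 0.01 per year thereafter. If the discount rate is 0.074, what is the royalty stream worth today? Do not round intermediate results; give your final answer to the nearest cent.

784694.38

D_1 = 41267.60000
D_2 = 51295.62680
Terminal value at year 2: TV = D_2×(1+g_2)/(r−g_2) = 51808.58307/0.064 = 809509.11044
P_0 = D_1/(1+r)^1 + D_2/(1+r)^2 + TV/(1+r)^2
    = 38424.20857 + 44470.47602 + 701799.69972 = 784694.38431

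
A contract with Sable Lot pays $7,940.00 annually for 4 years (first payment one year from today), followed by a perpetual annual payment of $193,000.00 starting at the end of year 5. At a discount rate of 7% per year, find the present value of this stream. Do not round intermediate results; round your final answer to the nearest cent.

$2130305.54

PV of 4-year annuity: $7,940.00 × [1 − (1+0.07)^−4] / 0.07 = 26894.45738
Perpetuity value at year 4: $193,000.00 / 0.07 = 2757142.85714
PV of perpetuity: 2757142.85714 / (1+0.07)^4 = 2103411.08465
Total PV = 26894.45738 + 2103411.08465 = 2130305.54202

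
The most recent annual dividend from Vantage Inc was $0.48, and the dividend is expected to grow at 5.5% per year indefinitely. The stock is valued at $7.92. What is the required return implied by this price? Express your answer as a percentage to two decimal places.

D₁ = $0.48 × 1.055 = $0.5064
P = D₁/(r − g) ⇒ r = D₁/P + g = $0.5064/$7.92 + 0.055 = 0.063939 + 0.055 = 0.118939

11.89%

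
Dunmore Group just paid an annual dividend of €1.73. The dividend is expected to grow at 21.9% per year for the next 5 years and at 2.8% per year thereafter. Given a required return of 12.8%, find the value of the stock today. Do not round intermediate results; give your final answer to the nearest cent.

€37.20

D_1 = 2.10887
D_2 = 2.57071
D_3 = 3.13370
D_4 = 3.81998
D_5 = 4.65655
Terminal value at year 5: TV = D_5×(1+g_2)/(r−g_2) = 4.78694/0.1 = 47.86937
P_0 = D_1/(1+r)^1 + D_2/(1+r)^2 + D_3/(1+r)^3 + D_4/(1+r)^4 + D_5/(1+r)^5 + TV/(1+r)^5
    = 1.86957 + 2.02039 + 2.18338 + 2.35952 + 2.54988 + 26.21273 = 37.19547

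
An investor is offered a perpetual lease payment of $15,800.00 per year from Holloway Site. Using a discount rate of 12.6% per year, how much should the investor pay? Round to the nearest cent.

Level perpetuity: PV = C / r = $15,800.00 / 0.126 = $125,396.83

$125396.83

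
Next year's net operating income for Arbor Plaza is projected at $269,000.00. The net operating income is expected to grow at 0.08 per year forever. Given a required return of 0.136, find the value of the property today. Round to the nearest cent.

Growing perpetuity: P = D₁ / (r − g) = $269,000.0000 / (0.136 − 0.08) = $4,803,571.43

$4803571.43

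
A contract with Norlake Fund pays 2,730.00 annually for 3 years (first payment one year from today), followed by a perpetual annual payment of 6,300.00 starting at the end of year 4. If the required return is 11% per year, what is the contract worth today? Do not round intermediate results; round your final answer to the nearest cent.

48548.67

PV of 3-year annuity: 2,730.00 × [1 − (1+0.11)^−3] / 0.11 = 6671.34117
Perpetuity value at year 3: 6,300.00 / 0.11 = 57272.72727
PV of perpetuity: 57272.72727 / (1+0.11)^3 = 41877.32457
Total PV = 6671.34117 + 41877.32457 = 48548.66574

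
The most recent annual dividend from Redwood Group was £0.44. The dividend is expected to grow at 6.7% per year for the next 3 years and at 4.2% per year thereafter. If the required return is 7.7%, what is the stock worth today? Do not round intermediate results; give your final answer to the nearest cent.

£14.03

D_1 = 0.46948
D_2 = 0.50094
D_3 = 0.53450
Terminal value at year 3: TV = D_3×(1+g_2)/(r−g_2) = 0.55695/0.035 = 15.91276
P_0 = D_1/(1+r)^1 + D_2/(1+r)^2 + D_3/(1+r)^3 + TV/(1+r)^3
    = 0.43591 + 0.43187 + 0.42786 + 12.73792 = 14.03356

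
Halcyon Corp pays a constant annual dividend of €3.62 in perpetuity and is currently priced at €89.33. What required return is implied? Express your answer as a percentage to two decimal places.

4.05%

P = C/r ⇒ r = C/P = €3.62/€89.33 = 0.040524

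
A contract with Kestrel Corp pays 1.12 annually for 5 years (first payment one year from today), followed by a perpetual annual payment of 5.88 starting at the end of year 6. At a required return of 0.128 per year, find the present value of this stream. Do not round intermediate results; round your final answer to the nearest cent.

PV of 5-year annuity: 1.12 × [1 − (1+0.128)^−5] / 0.128 = 3.95860
Perpetuity value at year 5: 5.88 / 0.128 = 45.93750
PV of perpetuity: 45.93750 / (1+0.128)^5 = 25.15486
Total PV = 3.95860 + 25.15486 = 29.11346

29.11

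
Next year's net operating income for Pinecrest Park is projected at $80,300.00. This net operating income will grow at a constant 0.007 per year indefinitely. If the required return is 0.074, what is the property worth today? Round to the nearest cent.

Growing perpetuity: P = D₁ / (r − g) = $80,300.0000 / (0.074 − 0.007) = $1,198,507.46

$1198507.46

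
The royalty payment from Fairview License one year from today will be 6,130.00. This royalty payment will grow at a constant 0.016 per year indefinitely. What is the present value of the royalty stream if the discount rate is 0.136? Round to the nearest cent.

51083.33

Growing perpetuity: P = D₁ / (r − g) = 6,130.0000 / (0.136 − 0.016) = 51,083.33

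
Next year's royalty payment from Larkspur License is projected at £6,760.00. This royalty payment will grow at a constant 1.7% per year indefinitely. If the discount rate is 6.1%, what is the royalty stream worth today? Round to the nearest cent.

£153636.36

Growing perpetuity: P = D₁ / (r − g) = £6,760.0000 / (0.061 − 0.017) = £153,636.36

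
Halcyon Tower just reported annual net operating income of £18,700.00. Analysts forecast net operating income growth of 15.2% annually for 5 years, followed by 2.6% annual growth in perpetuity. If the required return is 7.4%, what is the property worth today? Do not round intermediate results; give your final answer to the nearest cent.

£683484.64

D_1 = 21542.40000
D_2 = 24816.84480
D_3 = 28589.00521
D_4 = 32934.53400
D_5 = 37940.58317
Terminal value at year 5: TV = D_5×(1+g_2)/(r−g_2) = 38927.03833/0.048 = 810979.96525
P_0 = D_1/(1+r)^1 + D_2/(1+r)^2 + D_3/(1+r)^3 + D_4/(1+r)^4 + D_5/(1+r)^5 + TV/(1+r)^5
    = 20058.10056 + 21514.83412 + 23077.36397 + 24753.37364 + 26551.10469 + 567529.86278 = 683484.63977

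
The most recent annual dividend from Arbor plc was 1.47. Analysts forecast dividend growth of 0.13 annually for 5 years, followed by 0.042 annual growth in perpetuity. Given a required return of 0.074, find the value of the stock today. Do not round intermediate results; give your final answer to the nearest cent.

70.30

D_1 = 1.66110
D_2 = 1.87704
D_3 = 2.12106
D_4 = 2.39680
D_5 = 2.70838
Terminal value at year 5: TV = D_5×(1+g_2)/(r−g_2) = 2.82213/0.032 = 88.19161
P_0 = D_1/(1+r)^1 + D_2/(1+r)^2 + D_3/(1+r)^3 + D_4/(1+r)^4 + D_5/(1+r)^5 + TV/(1+r)^5
    = 1.54665 + 1.62729 + 1.71214 + 1.80142 + 1.89534 + 61.71715 = 70.30000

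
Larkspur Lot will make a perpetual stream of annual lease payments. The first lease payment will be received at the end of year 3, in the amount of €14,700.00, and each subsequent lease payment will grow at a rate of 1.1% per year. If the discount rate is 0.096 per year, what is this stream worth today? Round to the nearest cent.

Value at end of year 2: C₁ / (r − g) = €14,700.00 / (0.096 − 0.011) = €172,941.1765
Discount to today: PV = €172,941.1765 / (1 + 0.096)^2 = €172,941.1765 / 1.201216 = €143,971.76

€143971.76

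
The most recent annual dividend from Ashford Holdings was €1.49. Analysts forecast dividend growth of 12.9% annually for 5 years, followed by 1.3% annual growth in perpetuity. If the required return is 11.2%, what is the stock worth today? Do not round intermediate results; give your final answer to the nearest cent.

€24.25

D_1 = 1.68221
D_2 = 1.89922
D_3 = 2.14421
D_4 = 2.42082
D_5 = 2.73310
Terminal value at year 5: TV = D_5×(1+g_2)/(r−g_2) = 2.76863/0.099 = 27.96599
P_0 = D_1/(1+r)^1 + D_2/(1+r)^2 + D_3/(1+r)^3 + D_4/(1+r)^4 + D_5/(1+r)^5 + TV/(1+r)^5
    = 1.51278 + 1.53591 + 1.55939 + 1.58323 + 1.60743 + 16.44774 = 24.24647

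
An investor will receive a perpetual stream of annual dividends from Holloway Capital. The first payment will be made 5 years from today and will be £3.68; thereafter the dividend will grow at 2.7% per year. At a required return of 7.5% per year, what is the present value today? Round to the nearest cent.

Value at end of year 4: C₁ / (r − g) = £3.68 / (0.075 − 0.027) = £76.6667
Discount to today: PV = £76.6667 / (1 + 0.075)^4 = £76.6667 / 1.335469 = £57.41

£57.41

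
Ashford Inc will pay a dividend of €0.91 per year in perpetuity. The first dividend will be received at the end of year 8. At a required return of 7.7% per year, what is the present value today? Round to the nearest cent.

€7.03

Value at end of year 7: C / r = €0.91 / 0.077 = €11.8182
Discount to today: PV = €11.8182 / (1 + 0.077)^7 = €11.8182 / 1.680776 = €7.03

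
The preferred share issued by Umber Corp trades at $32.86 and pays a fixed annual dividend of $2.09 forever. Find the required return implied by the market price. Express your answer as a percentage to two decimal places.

6.36%

P = C/r ⇒ r = C/P = $2.09/$32.86 = 0.063603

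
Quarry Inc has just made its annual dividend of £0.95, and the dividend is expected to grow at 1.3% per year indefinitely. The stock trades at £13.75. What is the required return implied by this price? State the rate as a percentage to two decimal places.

8.30%

D₁ = £0.95 × 1.013 = £0.9624
P = D₁/(r − g) ⇒ r = D₁/P + g = £0.9624/£13.75 + 0.013 = 0.069989 + 0.013 = 0.082989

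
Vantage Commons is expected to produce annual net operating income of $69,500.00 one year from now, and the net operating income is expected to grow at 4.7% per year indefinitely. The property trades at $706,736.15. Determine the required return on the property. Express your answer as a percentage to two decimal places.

P = D₁/(r − g) ⇒ r = D₁/P + g = $69,500.0000/$706,736.15 + 0.047 = 0.098339 + 0.047 = 0.145339

14.53%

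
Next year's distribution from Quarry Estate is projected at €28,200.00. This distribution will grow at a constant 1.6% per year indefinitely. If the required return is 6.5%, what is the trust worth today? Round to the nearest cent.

€575510.20

Growing perpetuity: P = D₁ / (r − g) = €28,200.0000 / (0.065 − 0.016) = €575,510.20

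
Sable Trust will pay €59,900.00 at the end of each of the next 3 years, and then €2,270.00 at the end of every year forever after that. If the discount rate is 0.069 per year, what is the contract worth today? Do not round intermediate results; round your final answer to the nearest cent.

PV of 3-year annuity: €59,900.00 × [1 − (1+0.069)^−3] / 0.069 = 157484.17765
Perpetuity value at year 3: €2,270.00 / 0.069 = 32898.55072
PV of perpetuity: 32898.55072 / (1+0.069)^3 = 26930.45251
Total PV = 157484.17765 + 26930.45251 = 184414.63015

€184414.63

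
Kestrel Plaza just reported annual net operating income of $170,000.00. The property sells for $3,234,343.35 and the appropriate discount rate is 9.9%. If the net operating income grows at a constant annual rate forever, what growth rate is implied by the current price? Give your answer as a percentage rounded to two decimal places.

P = D₀(1+g)/(r−g) ⇒ P(r−g) = D₀(1+g) ⇒ g(P+D₀) = P·r − D₀
g = (P·r − D₀)/(P + D₀) = ($3,234,343.35×0.099 − $170,000.00) / ($3,234,343.35 + $170,000.00) = 0.044120

4.41%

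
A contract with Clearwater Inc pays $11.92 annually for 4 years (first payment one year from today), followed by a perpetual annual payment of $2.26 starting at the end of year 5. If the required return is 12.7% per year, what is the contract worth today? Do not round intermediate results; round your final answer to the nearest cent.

$46.71

PV of 4-year annuity: $11.92 × [1 − (1+0.127)^−4] / 0.127 = 35.67785
Perpetuity value at year 4: $2.26 / 0.127 = 17.79528
PV of perpetuity: 17.79528 / (1+0.127)^4 = 11.03085
Total PV = 35.67785 + 11.03085 = 46.70870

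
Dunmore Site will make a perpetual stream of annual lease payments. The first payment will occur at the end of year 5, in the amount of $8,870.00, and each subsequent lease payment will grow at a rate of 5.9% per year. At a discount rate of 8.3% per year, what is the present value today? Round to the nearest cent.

$268657.24

Value at end of year 4: C₁ / (r − g) = $8,870.00 / (0.083 − 0.059) = $369,583.3333
Discount to today: PV = $369,583.3333 / (1 + 0.083)^4 = $369,583.3333 / 1.375669 = $268,657.24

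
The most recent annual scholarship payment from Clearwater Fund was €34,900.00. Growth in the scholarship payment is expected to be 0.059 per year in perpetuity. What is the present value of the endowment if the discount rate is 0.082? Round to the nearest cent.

€1606917.39

D₁ = D₀ × (1 + g) = €34,900.00 × 1.059 = €36,959.1000
Growing perpetuity: P = D₁ / (r − g) = €36,959.1000 / (0.082 − 0.059) = €1,606,917.39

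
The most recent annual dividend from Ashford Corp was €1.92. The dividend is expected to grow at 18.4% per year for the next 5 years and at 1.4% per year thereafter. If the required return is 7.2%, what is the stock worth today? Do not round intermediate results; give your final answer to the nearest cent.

€68.23

D_1 = 2.27328
D_2 = 2.69156
D_3 = 3.18681
D_4 = 3.77318
D_5 = 4.46745
Terminal value at year 5: TV = D_5×(1+g_2)/(r−g_2) = 4.52999/0.058 = 78.10336
P_0 = D_1/(1+r)^1 + D_2/(1+r)^2 + D_3/(1+r)^3 + D_4/(1+r)^4 + D_5/(1+r)^5 + TV/(1+r)^5
    = 2.12060 + 2.34215 + 2.58685 + 2.85712 + 3.15563 + 55.16908 = 68.23144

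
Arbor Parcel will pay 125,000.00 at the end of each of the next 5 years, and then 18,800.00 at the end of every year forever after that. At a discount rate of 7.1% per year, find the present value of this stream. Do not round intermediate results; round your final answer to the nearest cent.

699066.28

PV of 5-year annuity: 125,000.00 × [1 − (1+0.071)^−5] / 0.071 = 511155.30057
Perpetuity value at year 5: 18,800.00 / 0.071 = 264788.73239
PV of perpetuity: 264788.73239 / (1+0.071)^5 = 187910.97519
Total PV = 511155.30057 + 187910.97519 = 699066.27576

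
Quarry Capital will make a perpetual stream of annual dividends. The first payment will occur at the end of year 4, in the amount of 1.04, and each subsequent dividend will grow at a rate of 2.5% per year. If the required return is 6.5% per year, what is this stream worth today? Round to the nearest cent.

Value at end of year 3: C₁ / (r − g) = 1.04 / (0.065 − 0.025) = 26.0000
Discount to today: PV = 26.0000 / (1 + 0.065)^3 = 26.0000 / 1.207950 = 21.52

21.52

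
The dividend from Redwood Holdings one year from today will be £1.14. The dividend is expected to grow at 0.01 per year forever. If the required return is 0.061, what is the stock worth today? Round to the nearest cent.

£22.35

Growing perpetuity: P = D₁ / (r − g) = £1.1400 / (0.061 − 0.01) = £22.35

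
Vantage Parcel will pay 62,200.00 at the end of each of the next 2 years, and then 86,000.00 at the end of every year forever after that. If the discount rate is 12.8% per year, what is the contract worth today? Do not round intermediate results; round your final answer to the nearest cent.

PV of 2-year annuity: 62,200.00 × [1 − (1+0.128)^−2] / 0.128 = 104026.45742
Perpetuity value at year 2: 86,000.00 / 0.128 = 671875.00000
PV of perpetuity: 671875.00000 / (1+0.128)^2 = 528044.20678
Total PV = 104026.45742 + 528044.20678 = 632070.66420

632070.66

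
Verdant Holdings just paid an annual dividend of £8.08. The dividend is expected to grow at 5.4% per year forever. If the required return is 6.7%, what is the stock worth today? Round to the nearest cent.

D₁ = D₀ × (1 + g) = £8.08 × 1.054 = £8.5163
Growing perpetuity: P = D₁ / (r − g) = £8.5163 / (0.067 − 0.054) = £655.10

£655.10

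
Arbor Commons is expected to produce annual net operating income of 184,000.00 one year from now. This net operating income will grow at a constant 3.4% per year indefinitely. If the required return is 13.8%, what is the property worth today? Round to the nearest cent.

Growing perpetuity: P = D₁ / (r − g) = 184,000.0000 / (0.138 − 0.034) = 1,769,230.77

1769230.77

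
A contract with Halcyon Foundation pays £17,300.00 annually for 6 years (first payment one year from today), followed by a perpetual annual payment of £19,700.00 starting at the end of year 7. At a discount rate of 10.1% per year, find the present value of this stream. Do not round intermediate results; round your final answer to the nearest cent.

PV of 6-year annuity: £17,300.00 × [1 − (1+0.101)^−6] / 0.101 = 75125.72030
Perpetuity value at year 6: £19,700.00 / 0.101 = 195049.50495
PV of perpetuity: 195049.50495 / (1+0.101)^6 = 109501.71940
Total PV = 75125.72030 + 109501.71940 = 184627.43971

£184627.44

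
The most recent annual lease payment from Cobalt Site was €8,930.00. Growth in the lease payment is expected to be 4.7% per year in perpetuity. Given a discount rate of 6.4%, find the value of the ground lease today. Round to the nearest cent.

€549982.94

D₁ = D₀ × (1 + g) = €8,930.00 × 1.047 = €9,349.7100
Growing perpetuity: P = D₁ / (r − g) = €9,349.7100 / (0.064 − 0.047) = €549,982.94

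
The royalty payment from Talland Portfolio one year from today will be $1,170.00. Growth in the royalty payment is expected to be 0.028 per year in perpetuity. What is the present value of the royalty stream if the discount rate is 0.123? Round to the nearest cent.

$12315.79

Growing perpetuity: P = D₁ / (r − g) = $1,170.0000 / (0.123 − 0.028) = $12,315.79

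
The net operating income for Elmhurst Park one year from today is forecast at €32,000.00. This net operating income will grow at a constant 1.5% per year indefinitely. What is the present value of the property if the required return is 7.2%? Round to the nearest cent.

Growing perpetuity: P = D₁ / (r − g) = €32,000.0000 / (0.072 − 0.015) = €561,403.51

€561403.51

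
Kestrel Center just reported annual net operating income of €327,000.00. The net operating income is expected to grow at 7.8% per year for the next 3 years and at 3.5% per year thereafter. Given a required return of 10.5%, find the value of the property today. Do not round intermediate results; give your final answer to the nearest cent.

D_1 = 352506.00000
D_2 = 380001.46800
D_3 = 409641.58250
Terminal value at year 3: TV = D_3×(1+g_2)/(r−g_2) = 423979.03789/0.07 = 6056843.39845
P_0 = D_1/(1+r)^1 + D_2/(1+r)^2 + D_3/(1+r)^3 + TV/(1+r)^3
    = 319009.95475 + 311215.14138 + 303610.78951 + 4489102.38770 = 5422938.27334

€5422938.27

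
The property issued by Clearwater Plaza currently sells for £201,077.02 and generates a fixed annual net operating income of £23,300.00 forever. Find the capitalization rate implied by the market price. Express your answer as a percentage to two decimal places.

P = C/r ⇒ r = C/P = £23,300.00/£201,077.02 = 0.115876

11.59%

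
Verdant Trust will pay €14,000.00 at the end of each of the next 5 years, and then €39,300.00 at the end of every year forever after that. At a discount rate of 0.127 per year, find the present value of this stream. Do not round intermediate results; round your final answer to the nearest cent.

PV of 5-year annuity: €14,000.00 × [1 − (1+0.127)^−5] / 0.127 = 49603.82392
Perpetuity value at year 5: €39,300.00 / 0.127 = 309448.81890
PV of perpetuity: 309448.81890 / (1+0.127)^5 = 170203.79890
Total PV = 49603.82392 + 170203.79890 = 219807.62282

€219807.62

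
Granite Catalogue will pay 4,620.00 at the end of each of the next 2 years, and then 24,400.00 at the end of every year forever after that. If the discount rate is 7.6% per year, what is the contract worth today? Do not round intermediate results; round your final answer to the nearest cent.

285585.25

PV of 2-year annuity: 4,620.00 × [1 − (1+0.076)^−2] / 0.076 = 8284.08950
Perpetuity value at year 2: 24,400.00 / 0.076 = 321052.63158
PV of perpetuity: 321052.63158 / (1+0.076)^2 = 277301.16325
Total PV = 8284.08950 + 277301.16325 = 285585.25274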